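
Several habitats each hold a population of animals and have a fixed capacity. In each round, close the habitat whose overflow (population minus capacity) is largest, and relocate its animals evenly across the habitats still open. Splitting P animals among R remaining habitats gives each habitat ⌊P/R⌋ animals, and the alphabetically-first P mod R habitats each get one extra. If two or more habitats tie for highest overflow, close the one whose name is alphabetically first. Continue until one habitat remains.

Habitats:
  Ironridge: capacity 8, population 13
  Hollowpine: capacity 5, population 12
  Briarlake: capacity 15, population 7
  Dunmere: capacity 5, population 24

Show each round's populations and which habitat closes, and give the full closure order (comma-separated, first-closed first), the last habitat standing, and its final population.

Closure order: Dunmere, Hollowpine, Ironridge
Last habitat: Briarlake with 56 animals

Round 1: Briarlake=7 Dunmere=24 Hollowpine=12 Ironridge=13 → close Dunmere (overflow 19)
  24÷3 = 8 each, +1 to first 0
Round 2: Briarlake=15 Hollowpine=20 Ironridge=21 → close Hollowpine (overflow 15)
  20÷2 = 10 each, +1 to first 0
Round 3: Briarlake=25 Ironridge=31 → close Ironridge (overflow 23)
  31÷1 = 31 each, +1 to first 0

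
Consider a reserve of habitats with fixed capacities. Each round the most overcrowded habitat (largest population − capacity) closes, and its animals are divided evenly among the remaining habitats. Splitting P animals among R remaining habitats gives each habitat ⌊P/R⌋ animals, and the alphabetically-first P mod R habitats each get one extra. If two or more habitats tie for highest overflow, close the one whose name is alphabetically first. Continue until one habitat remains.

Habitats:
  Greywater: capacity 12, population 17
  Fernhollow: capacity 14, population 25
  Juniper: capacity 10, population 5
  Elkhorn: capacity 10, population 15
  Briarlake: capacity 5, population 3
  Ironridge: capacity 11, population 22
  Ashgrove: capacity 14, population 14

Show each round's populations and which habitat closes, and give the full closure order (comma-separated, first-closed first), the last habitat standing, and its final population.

Closure order: Fernhollow, Ironridge, Elkhorn, Greywater, Ashgrove, Briarlake
Last habitat: Juniper with 101 animals

Round 1: Ashgrove=14 Briarlake=3 Elkhorn=15 Fernhollow=25 Greywater=17 Ironridge=22 Juniper=5 → close Fernhollow (overflow 11)
  25÷6 = 4 each, +1 to first 1
Round 2: Ashgrove=19 Briarlake=7 Elkhorn=19 Greywater=21 Ironridge=26 Juniper=9 → close Ironridge (overflow 15)
  26÷5 = 5 each, +1 to first 1
Round 3: Ashgrove=25 Briarlake=12 Elkhorn=24 Greywater=26 Juniper=14 → close Elkhorn (overflow 14)
  24÷4 = 6 each, +1 to first 0
Round 4: Ashgrove=31 Briarlake=18 Greywater=32 Juniper=20 → close Greywater (overflow 20)
  32÷3 = 10 each, +1 to first 2
Round 5: Ashgrove=42 Briarlake=29 Juniper=30 → close Ashgrove (overflow 28)
  42÷2 = 21 each, +1 to first 0
Round 6: Briarlake=50 Juniper=51 → close Briarlake (overflow 45)
  50÷1 = 50 each, +1 to first 0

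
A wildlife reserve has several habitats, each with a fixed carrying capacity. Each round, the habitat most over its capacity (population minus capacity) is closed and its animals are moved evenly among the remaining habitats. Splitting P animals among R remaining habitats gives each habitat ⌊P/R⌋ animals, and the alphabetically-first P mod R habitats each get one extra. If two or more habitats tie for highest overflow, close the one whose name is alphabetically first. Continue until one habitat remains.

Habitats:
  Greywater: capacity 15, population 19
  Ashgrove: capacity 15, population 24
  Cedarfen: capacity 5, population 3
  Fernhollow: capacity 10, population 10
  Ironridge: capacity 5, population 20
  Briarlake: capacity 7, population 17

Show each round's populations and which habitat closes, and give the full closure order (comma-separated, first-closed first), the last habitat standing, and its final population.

Round 1: Ashgrove=24 Briarlake=17 Cedarfen=3 Fernhollow=10 Greywater=19 Ironridge=20 → close Ironridge (overflow 15)
  20÷5 = 4 each, +1 to first 0
Round 2: Ashgrove=28 Briarlake=21 Cedarfen=7 Fernhollow=14 Greywater=23 → close Briarlake (overflow 14)
  21÷4 = 5 each, +1 to first 1
Round 3: Ashgrove=34 Cedarfen=12 Fernhollow=19 Greywater=28 → close Ashgrove (overflow 19)
  34÷3 = 11 each, +1 to first 1
Round 4: Cedarfen=24 Fernhollow=30 Greywater=39 → close Greywater (overflow 24)
  39÷2 = 19 each, +1 to first 1
Round 5: Cedarfen=44 Fernhollow=49 → close Cedarfen (overflow 39)
  44÷1 = 44 each, +1 to first 0

Closure order: Ironridge, Briarlake, Ashgrove, Greywater, Cedarfen
Last habitat: Fernhollow with 93 animals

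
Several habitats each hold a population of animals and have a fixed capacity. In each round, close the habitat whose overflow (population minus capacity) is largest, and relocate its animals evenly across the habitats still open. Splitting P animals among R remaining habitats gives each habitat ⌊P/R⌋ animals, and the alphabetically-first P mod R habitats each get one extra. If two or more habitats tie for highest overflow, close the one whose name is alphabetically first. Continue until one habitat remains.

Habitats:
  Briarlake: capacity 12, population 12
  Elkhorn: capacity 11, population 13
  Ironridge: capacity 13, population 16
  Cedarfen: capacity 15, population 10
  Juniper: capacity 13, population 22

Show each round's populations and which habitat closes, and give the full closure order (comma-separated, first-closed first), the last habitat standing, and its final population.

Closure order: Juniper, Ironridge, Elkhorn, Briarlake
Last habitat: Cedarfen with 73 animals

Round 1: Briarlake=12 Cedarfen=10 Elkhorn=13 Ironridge=16 Juniper=22 → close Juniper (overflow 9)
  22÷4 = 5 each, +1 to first 2
Round 2: Briarlake=18 Cedarfen=16 Elkhorn=18 Ironridge=21 → close Ironridge (overflow 8)
  21÷3 = 7 each, +1 to first 0
Round 3: Briarlake=25 Cedarfen=23 Elkhorn=25 → close Elkhorn (overflow 14)
  25÷2 = 12 each, +1 to first 1
Round 4: Briarlake=38 Cedarfen=35 → close Briarlake (overflow 26)
  38÷1 = 38 each, +1 to first 0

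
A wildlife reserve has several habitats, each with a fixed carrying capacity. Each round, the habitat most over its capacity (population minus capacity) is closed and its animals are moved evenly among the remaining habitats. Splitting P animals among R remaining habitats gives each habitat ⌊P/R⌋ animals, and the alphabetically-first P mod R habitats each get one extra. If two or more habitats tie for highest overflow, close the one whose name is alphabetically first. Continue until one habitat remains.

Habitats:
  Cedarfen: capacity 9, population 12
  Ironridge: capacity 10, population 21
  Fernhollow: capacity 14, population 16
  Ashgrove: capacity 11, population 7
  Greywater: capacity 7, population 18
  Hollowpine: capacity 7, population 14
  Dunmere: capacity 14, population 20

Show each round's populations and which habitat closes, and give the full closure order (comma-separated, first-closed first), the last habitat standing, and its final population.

Closure order: Greywater, Ironridge, Dunmere, Hollowpine, Cedarfen, Fernhollow
Last habitat: Ashgrove with 108 animals

Round 1: Ashgrove=7 Cedarfen=12 Dunmere=20 Fernhollow=16 Greywater=18 Hollowpine=14 Ironridge=21 → close Greywater (overflow 11)
  18÷6 = 3 each, +1 to first 0
Round 2: Ashgrove=10 Cedarfen=15 Dunmere=23 Fernhollow=19 Hollowpine=17 Ironridge=24 → close Ironridge (overflow 14)
  24÷5 = 4 each, +1 to first 4
Round 3: Ashgrove=15 Cedarfen=20 Dunmere=28 Fernhollow=24 Hollowpine=21 → close Dunmere (overflow 14)
  28÷4 = 7 each, +1 to first 0
Round 4: Ashgrove=22 Cedarfen=27 Fernhollow=31 Hollowpine=28 → close Hollowpine (overflow 21)
  28÷3 = 9 each, +1 to first 1
Round 5: Ashgrove=32 Cedarfen=36 Fernhollow=40 → close Cedarfen (overflow 27)
  36÷2 = 18 each, +1 to first 0
Round 6: Ashgrove=50 Fernhollow=58 → close Fernhollow (overflow 44)
  58÷1 = 58 each, +1 to first 0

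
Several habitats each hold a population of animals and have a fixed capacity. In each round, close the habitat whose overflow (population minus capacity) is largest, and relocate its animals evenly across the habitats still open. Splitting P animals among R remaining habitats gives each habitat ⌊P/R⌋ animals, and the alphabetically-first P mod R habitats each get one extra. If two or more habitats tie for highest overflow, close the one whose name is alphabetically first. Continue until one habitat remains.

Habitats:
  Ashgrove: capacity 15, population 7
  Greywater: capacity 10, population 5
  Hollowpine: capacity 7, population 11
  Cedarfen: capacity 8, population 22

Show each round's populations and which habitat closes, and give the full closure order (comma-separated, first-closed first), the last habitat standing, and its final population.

Closure order: Cedarfen, Hollowpine, Greywater
Last habitat: Ashgrove with 45 animals

Round 1: Ashgrove=7 Cedarfen=22 Greywater=5 Hollowpine=11 → close Cedarfen (overflow 14)
  22÷3 = 7 each, +1 to first 1
Round 2: Ashgrove=15 Greywater=12 Hollowpine=18 → close Hollowpine (overflow 11)
  18÷2 = 9 each, +1 to first 0
Round 3: Ashgrove=24 Greywater=21 → close Greywater (overflow 11)
  21÷1 = 21 each, +1 to first 0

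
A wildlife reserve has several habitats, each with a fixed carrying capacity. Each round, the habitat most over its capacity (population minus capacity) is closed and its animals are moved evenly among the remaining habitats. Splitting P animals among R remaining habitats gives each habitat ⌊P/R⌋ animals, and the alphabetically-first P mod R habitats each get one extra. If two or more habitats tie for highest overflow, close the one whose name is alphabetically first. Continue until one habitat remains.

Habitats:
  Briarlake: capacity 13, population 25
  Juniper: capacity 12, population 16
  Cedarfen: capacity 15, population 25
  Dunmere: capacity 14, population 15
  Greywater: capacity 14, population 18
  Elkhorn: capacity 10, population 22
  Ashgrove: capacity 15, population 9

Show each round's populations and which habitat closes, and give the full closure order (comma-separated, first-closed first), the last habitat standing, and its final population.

Round 1: Ashgrove=9 Briarlake=25 Cedarfen=25 Dunmere=15 Elkhorn=22 Greywater=18 Juniper=16 → close Briarlake (overflow 12)
  25÷6 = 4 each, +1 to first 1
Round 2: Ashgrove=14 Cedarfen=29 Dunmere=19 Elkhorn=26 Greywater=22 Juniper=20 → close Elkhorn (overflow 16)
  26÷5 = 5 each, +1 to first 1
Round 3: Ashgrove=20 Cedarfen=34 Dunmere=24 Greywater=27 Juniper=25 → close Cedarfen (overflow 19)
  34÷4 = 8 each, +1 to first 2
Round 4: Ashgrove=29 Dunmere=33 Greywater=35 Juniper=33 → close Greywater (overflow 21)
  35÷3 = 11 each, +1 to first 2
Round 5: Ashgrove=41 Dunmere=45 Juniper=44 → close Juniper (overflow 32)
  44÷2 = 22 each, +1 to first 0
Round 6: Ashgrove=63 Dunmere=67 → close Dunmere (overflow 53)
  67÷1 = 67 each, +1 to first 0

Closure order: Briarlake, Elkhorn, Cedarfen, Greywater, Juniper, Dunmere
Last habitat: Ashgrove with 130 animals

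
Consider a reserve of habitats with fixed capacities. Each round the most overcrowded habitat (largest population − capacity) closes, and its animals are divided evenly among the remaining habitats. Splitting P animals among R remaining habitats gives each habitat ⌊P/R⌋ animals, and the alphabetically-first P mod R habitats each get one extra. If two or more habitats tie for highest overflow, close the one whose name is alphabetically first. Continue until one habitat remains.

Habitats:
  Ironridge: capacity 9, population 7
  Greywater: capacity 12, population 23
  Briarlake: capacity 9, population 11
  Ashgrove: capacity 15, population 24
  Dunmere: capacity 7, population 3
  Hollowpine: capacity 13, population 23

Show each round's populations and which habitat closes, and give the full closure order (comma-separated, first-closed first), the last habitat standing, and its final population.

Round 1: Ashgrove=24 Briarlake=11 Dunmere=3 Greywater=23 Hollowpine=23 Ironridge=7 → close Greywater (overflow 11)
  23÷5 = 4 each, +1 to first 3
Round 2: Ashgrove=29 Briarlake=16 Dunmere=8 Hollowpine=27 Ironridge=11 → close Ashgrove (overflow 14)
  29÷4 = 7 each, +1 to first 1
Round 3: Briarlake=24 Dunmere=15 Hollowpine=34 Ironridge=18 → close Hollowpine (overflow 21)
  34÷3 = 11 each, +1 to first 1
Round 4: Briarlake=36 Dunmere=26 Ironridge=29 → close Briarlake (overflow 27)
  36÷2 = 18 each, +1 to first 0
Round 5: Dunmere=44 Ironridge=47 → close Ironridge (overflow 38)
  47÷1 = 47 each, +1 to first 0

Closure order: Greywater, Ashgrove, Hollowpine, Briarlake, Ironridge
Last habitat: Dunmere with 91 animals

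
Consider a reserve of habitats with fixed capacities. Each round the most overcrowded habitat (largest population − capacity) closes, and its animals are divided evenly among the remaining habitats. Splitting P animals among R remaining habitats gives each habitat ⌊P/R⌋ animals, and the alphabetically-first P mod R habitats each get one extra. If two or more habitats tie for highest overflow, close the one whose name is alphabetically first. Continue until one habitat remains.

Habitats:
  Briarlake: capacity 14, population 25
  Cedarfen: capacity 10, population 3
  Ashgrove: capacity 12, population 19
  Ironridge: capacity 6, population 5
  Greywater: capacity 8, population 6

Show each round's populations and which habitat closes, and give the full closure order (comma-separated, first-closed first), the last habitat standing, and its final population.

Round 1: Ashgrove=19 Briarlake=25 Cedarfen=3 Greywater=6 Ironridge=5 → close Briarlake (overflow 11)
  25÷4 = 6 each, +1 to first 1
Round 2: Ashgrove=26 Cedarfen=9 Greywater=12 Ironridge=11 → close Ashgrove (overflow 14)
  26÷3 = 8 each, +1 to first 2
Round 3: Cedarfen=18 Greywater=21 Ironridge=19 → close Greywater (overflow 13)
  21÷2 = 10 each, +1 to first 1
Round 4: Cedarfen=29 Ironridge=29 → close Ironridge (overflow 23)
  29÷1 = 29 each, +1 to first 0

Closure order: Briarlake, Ashgrove, Greywater, Ironridge
Last habitat: Cedarfen with 58 animals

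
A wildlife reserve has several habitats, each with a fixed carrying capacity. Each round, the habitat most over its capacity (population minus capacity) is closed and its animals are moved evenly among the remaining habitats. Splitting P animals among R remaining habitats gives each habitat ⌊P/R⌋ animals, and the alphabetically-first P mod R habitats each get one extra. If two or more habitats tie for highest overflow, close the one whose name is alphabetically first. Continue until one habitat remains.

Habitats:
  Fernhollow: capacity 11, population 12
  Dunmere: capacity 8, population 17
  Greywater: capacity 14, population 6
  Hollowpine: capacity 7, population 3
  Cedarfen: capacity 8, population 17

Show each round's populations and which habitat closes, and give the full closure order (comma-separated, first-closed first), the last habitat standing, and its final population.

Closure order: Cedarfen, Dunmere, Fernhollow, Hollowpine
Last habitat: Greywater with 55 animals

Round 1: Cedarfen=17 Dunmere=17 Fernhollow=12 Greywater=6 Hollowpine=3 → close Cedarfen (overflow 9)
  17÷4 = 4 each, +1 to first 1
Round 2: Dunmere=22 Fernhollow=16 Greywater=10 Hollowpine=7 → close Dunmere (overflow 14)
  22÷3 = 7 each, +1 to first 1
Round 3: Fernhollow=24 Greywater=17 Hollowpine=14 → close Fernhollow (overflow 13)
  24÷2 = 12 each, +1 to first 0
Round 4: Greywater=29 Hollowpine=26 → close Hollowpine (overflow 19)
  26÷1 = 26 each, +1 to first 0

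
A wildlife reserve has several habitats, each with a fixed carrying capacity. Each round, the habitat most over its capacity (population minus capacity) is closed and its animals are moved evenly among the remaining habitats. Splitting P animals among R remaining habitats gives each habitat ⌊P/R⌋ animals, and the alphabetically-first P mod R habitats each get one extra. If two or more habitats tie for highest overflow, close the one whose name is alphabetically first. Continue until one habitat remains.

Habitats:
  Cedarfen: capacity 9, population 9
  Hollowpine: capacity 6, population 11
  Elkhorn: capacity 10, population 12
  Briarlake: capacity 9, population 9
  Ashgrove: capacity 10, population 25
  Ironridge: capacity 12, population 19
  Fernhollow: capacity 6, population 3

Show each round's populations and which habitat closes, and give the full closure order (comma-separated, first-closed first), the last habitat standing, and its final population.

Closure order: Ashgrove, Ironridge, Hollowpine, Elkhorn, Briarlake, Cedarfen
Last habitat: Fernhollow with 88 animals

Round 1: Ashgrove=25 Briarlake=9 Cedarfen=9 Elkhorn=12 Fernhollow=3 Hollowpine=11 Ironridge=19 → close Ashgrove (overflow 15)
  25÷6 = 4 each, +1 to first 1
Round 2: Briarlake=14 Cedarfen=13 Elkhorn=16 Fernhollow=7 Hollowpine=15 Ironridge=23 → close Ironridge (overflow 11)
  23÷5 = 4 each, +1 to first 3
Round 3: Briarlake=19 Cedarfen=18 Elkhorn=21 Fernhollow=11 Hollowpine=19 → close Hollowpine (overflow 13)
  19÷4 = 4 each, +1 to first 3
Round 4: Briarlake=24 Cedarfen=23 Elkhorn=26 Fernhollow=15 → close Elkhorn (overflow 16)
  26÷3 = 8 each, +1 to first 2
Round 5: Briarlake=33 Cedarfen=32 Fernhollow=23 → close Briarlake (overflow 24)
  33÷2 = 16 each, +1 to first 1
Round 6: Cedarfen=49 Fernhollow=39 → close Cedarfen (overflow 40)
  49÷1 = 49 each, +1 to first 0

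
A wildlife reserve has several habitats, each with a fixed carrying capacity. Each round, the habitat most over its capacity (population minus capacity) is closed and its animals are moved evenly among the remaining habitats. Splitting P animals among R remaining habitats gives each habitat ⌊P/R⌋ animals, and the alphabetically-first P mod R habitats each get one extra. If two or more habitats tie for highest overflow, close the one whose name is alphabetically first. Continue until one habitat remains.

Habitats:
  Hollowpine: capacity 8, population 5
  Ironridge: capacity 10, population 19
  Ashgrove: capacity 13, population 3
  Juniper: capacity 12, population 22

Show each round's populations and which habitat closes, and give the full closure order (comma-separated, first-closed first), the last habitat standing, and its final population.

Round 1: Ashgrove=3 Hollowpine=5 Ironridge=19 Juniper=22 → close Juniper (overflow 10)
  22÷3 = 7 each, +1 to first 1
Round 2: Ashgrove=11 Hollowpine=12 Ironridge=26 → close Ironridge (overflow 16)
  26÷2 = 13 each, +1 to first 0
Round 3: Ashgrove=24 Hollowpine=25 → close Hollowpine (overflow 17)
  25÷1 = 25 each, +1 to first 0

Closure order: Juniper, Ironridge, Hollowpine
Last habitat: Ashgrove with 49 animals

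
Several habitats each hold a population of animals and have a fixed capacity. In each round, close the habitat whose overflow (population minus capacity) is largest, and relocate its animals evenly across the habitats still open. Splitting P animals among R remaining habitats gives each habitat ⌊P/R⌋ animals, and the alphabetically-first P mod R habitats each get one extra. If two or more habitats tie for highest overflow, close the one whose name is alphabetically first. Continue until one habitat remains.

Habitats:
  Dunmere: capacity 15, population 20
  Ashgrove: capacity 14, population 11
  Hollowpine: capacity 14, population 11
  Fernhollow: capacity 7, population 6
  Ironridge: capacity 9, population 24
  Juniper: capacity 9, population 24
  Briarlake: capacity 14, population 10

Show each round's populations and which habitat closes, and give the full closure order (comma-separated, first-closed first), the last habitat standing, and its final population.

Round 1: Ashgrove=11 Briarlake=10 Dunmere=20 Fernhollow=6 Hollowpine=11 Ironridge=24 Juniper=24 → close Ironridge (overflow 15)
  24÷6 = 4 each, +1 to first 0
Round 2: Ashgrove=15 Briarlake=14 Dunmere=24 Fernhollow=10 Hollowpine=15 Juniper=28 → close Juniper (overflow 19)
  28÷5 = 5 each, +1 to first 3
Round 3: Ashgrove=21 Briarlake=20 Dunmere=30 Fernhollow=15 Hollowpine=20 → close Dunmere (overflow 15)
  30÷4 = 7 each, +1 to first 2
Round 4: Ashgrove=29 Briarlake=28 Fernhollow=22 Hollowpine=27 → close Ashgrove (overflow 15)
  29÷3 = 9 each, +1 to first 2
Round 5: Briarlake=38 Fernhollow=32 Hollowpine=36 → close Fernhollow (overflow 25)
  32÷2 = 16 each, +1 to first 0
Round 6: Briarlake=54 Hollowpine=52 → close Briarlake (overflow 40)
  54÷1 = 54 each, +1 to first 0

Closure order: Ironridge, Juniper, Dunmere, Ashgrove, Fernhollow, Briarlake
Last habitat: Hollowpine with 106 animals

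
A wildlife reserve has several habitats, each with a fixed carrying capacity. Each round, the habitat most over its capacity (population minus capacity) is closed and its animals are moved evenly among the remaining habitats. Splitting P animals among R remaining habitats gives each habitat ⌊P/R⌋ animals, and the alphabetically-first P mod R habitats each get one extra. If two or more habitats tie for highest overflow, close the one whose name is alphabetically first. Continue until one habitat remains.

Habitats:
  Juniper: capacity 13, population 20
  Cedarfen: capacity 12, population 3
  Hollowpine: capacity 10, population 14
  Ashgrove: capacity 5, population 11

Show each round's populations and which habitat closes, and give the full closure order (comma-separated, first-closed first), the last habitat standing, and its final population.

Round 1: Ashgrove=11 Cedarfen=3 Hollowpine=14 Juniper=20 → close Juniper (overflow 7)
  20÷3 = 6 each, +1 to first 2
Round 2: Ashgrove=18 Cedarfen=10 Hollowpine=20 → close Ashgrove (overflow 13)
  18÷2 = 9 each, +1 to first 0
Round 3: Cedarfen=19 Hollowpine=29 → close Hollowpine (overflow 19)
  29÷1 = 29 each, +1 to first 0

Closure order: Juniper, Ashgrove, Hollowpine
Last habitat: Cedarfen with 48 animals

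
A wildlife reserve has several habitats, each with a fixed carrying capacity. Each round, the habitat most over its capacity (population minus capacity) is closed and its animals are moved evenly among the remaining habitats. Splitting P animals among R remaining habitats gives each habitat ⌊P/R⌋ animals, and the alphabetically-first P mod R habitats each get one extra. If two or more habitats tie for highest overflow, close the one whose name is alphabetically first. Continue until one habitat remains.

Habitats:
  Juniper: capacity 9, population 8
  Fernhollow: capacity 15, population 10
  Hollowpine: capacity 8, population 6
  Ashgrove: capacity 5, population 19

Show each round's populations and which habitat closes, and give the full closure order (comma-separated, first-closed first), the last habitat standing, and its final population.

Closure order: Ashgrove, Juniper, Hollowpine
Last habitat: Fernhollow with 43 animals

Round 1: Ashgrove=19 Fernhollow=10 Hollowpine=6 Juniper=8 → close Ashgrove (overflow 14)
  19÷3 = 6 each, +1 to first 1
Round 2: Fernhollow=17 Hollowpine=12 Juniper=14 → close Juniper (overflow 5)
  14÷2 = 7 each, +1 to first 0
Round 3: Fernhollow=24 Hollowpine=19 → close Hollowpine (overflow 11)
  19÷1 = 19 each, +1 to first 0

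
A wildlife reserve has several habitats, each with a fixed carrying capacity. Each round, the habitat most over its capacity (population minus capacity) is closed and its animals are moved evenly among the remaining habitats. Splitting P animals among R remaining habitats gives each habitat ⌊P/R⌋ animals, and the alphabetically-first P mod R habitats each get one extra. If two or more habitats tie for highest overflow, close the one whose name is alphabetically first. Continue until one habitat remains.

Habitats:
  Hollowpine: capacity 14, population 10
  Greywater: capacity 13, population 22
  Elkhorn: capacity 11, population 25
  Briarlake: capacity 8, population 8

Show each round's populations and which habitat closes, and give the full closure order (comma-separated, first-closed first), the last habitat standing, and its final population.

Closure order: Elkhorn, Greywater, Briarlake
Last habitat: Hollowpine with 65 animals

Round 1: Briarlake=8 Elkhorn=25 Greywater=22 Hollowpine=10 → close Elkhorn (overflow 14)
  25÷3 = 8 each, +1 to first 1
Round 2: Briarlake=17 Greywater=30 Hollowpine=18 → close Greywater (overflow 17)
  30÷2 = 15 each, +1 to first 0
Round 3: Briarlake=32 Hollowpine=33 → close Briarlake (overflow 24)
  32÷1 = 32 each, +1 to first 0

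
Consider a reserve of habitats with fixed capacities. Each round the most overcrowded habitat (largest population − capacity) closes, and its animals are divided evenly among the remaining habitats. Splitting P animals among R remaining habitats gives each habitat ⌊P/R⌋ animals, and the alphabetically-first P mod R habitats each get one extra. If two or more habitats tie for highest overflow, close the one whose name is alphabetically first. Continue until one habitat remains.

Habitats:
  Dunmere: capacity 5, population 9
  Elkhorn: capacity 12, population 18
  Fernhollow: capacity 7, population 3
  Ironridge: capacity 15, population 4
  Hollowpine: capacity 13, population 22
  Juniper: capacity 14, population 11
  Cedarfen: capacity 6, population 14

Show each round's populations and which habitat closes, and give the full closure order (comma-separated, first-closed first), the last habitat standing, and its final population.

Closure order: Hollowpine, Cedarfen, Elkhorn, Dunmere, Fernhollow, Juniper
Last habitat: Ironridge with 81 animals

Round 1: Cedarfen=14 Dunmere=9 Elkhorn=18 Fernhollow=3 Hollowpine=22 Ironridge=4 Juniper=11 → close Hollowpine (overflow 9)
  22÷6 = 3 each, +1 to first 4
Round 2: Cedarfen=18 Dunmere=13 Elkhorn=22 Fernhollow=7 Ironridge=7 Juniper=14 → close Cedarfen (overflow 12)
  18÷5 = 3 each, +1 to first 3
Round 3: Dunmere=17 Elkhorn=26 Fernhollow=11 Ironridge=10 Juniper=17 → close Elkhorn (overflow 14)
  26÷4 = 6 each, +1 to first 2
Round 4: Dunmere=24 Fernhollow=18 Ironridge=16 Juniper=23 → close Dunmere (overflow 19)
  24÷3 = 8 each, +1 to first 0
Round 5: Fernhollow=26 Ironridge=24 Juniper=31 → close Fernhollow (overflow 19)
  26÷2 = 13 each, +1 to first 0
Round 6: Ironridge=37 Juniper=44 → close Juniper (overflow 30)
  44÷1 = 44 each, +1 to first 0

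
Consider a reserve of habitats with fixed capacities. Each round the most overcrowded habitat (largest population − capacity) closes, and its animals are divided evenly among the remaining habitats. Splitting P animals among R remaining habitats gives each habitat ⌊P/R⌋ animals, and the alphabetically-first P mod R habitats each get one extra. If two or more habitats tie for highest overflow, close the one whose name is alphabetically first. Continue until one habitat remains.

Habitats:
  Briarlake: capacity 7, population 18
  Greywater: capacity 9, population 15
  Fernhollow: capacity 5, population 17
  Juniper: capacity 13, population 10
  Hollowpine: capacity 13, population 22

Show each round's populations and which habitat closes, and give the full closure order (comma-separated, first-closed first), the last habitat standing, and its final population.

Closure order: Fernhollow, Briarlake, Hollowpine, Greywater
Last habitat: Juniper with 82 animals

Round 1: Briarlake=18 Fernhollow=17 Greywater=15 Hollowpine=22 Juniper=10 → close Fernhollow (overflow 12)
  17÷4 = 4 each, +1 to first 1
Round 2: Briarlake=23 Greywater=19 Hollowpine=26 Juniper=14 → close Briarlake (overflow 16)
  23÷3 = 7 each, +1 to first 2
Round 3: Greywater=27 Hollowpine=34 Juniper=21 → close Hollowpine (overflow 21)
  34÷2 = 17 each, +1 to first 0
Round 4: Greywater=44 Juniper=38 → close Greywater (overflow 35)
  44÷1 = 44 each, +1 to first 0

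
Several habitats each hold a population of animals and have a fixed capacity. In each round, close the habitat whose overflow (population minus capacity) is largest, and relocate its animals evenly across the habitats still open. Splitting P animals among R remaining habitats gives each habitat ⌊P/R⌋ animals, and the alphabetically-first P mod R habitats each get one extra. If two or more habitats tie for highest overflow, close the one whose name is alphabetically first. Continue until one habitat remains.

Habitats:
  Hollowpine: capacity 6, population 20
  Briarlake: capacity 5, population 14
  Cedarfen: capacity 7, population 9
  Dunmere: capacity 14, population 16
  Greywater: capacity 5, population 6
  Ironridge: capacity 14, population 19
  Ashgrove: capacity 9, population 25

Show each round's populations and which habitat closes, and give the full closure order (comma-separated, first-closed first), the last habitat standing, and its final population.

Closure order: Ashgrove, Hollowpine, Briarlake, Ironridge, Cedarfen, Dunmere
Last habitat: Greywater with 109 animals

Round 1: Ashgrove=25 Briarlake=14 Cedarfen=9 Dunmere=16 Greywater=6 Hollowpine=20 Ironridge=19 → close Ashgrove (overflow 16)
  25÷6 = 4 each, +1 to first 1
Round 2: Briarlake=19 Cedarfen=13 Dunmere=20 Greywater=10 Hollowpine=24 Ironridge=23 → close Hollowpine (overflow 18)
  24÷5 = 4 each, +1 to first 4
Round 3: Briarlake=24 Cedarfen=18 Dunmere=25 Greywater=15 Ironridge=27 → close Briarlake (overflow 19)
  24÷4 = 6 each, +1 to first 0
Round 4: Cedarfen=24 Dunmere=31 Greywater=21 Ironridge=33 → close Ironridge (overflow 19)
  33÷3 = 11 each, +1 to first 0
Round 5: Cedarfen=35 Dunmere=42 Greywater=32 → close Cedarfen (overflow 28)
  35÷2 = 17 each, +1 to first 1
Round 6: Dunmere=60 Greywater=49 → close Dunmere (overflow 46)
  60÷1 = 60 each, +1 to first 0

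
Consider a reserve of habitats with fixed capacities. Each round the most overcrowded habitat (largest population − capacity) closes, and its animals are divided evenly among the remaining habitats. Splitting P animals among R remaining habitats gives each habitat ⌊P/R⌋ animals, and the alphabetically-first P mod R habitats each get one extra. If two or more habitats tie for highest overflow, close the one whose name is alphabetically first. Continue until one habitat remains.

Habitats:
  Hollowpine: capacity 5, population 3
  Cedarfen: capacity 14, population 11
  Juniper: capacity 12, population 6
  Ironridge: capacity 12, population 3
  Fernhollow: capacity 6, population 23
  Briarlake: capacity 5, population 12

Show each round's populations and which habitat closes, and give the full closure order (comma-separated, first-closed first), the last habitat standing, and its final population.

Closure order: Fernhollow, Briarlake, Cedarfen, Hollowpine, Juniper
Last habitat: Ironridge with 58 animals

Round 1: Briarlake=12 Cedarfen=11 Fernhollow=23 Hollowpine=3 Ironridge=3 Juniper=6 → close Fernhollow (overflow 17)
  23÷5 = 4 each, +1 to first 3
Round 2: Briarlake=17 Cedarfen=16 Hollowpine=8 Ironridge=7 Juniper=10 → close Briarlake (overflow 12)
  17÷4 = 4 each, +1 to first 1
Round 3: Cedarfen=21 Hollowpine=12 Ironridge=11 Juniper=14 → close Cedarfen (overflow 7)
  21÷3 = 7 each, +1 to first 0
Round 4: Hollowpine=19 Ironridge=18 Juniper=21 → close Hollowpine (overflow 14)
  19÷2 = 9 each, +1 to first 1
Round 5: Ironridge=28 Juniper=30 → close Juniper (overflow 18)
  30÷1 = 30 each, +1 to first 0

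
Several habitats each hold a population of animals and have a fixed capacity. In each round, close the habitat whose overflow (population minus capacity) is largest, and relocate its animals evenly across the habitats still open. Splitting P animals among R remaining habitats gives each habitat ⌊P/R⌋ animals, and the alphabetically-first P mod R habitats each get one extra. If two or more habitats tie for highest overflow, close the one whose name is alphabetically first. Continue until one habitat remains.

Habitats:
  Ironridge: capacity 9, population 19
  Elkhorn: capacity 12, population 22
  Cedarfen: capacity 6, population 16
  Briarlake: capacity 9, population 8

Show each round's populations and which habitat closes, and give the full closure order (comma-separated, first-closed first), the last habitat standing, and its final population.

Round 1: Briarlake=8 Cedarfen=16 Elkhorn=22 Ironridge=19 → close Cedarfen (overflow 10)
  16÷3 = 5 each, +1 to first 1
Round 2: Briarlake=14 Elkhorn=27 Ironridge=24 → close Elkhorn (overflow 15)
  27÷2 = 13 each, +1 to first 1
Round 3: Briarlake=28 Ironridge=37 → close Ironridge (overflow 28)
  37÷1 = 37 each, +1 to first 0

Closure order: Cedarfen, Elkhorn, Ironridge
Last habitat: Briarlake with 65 animals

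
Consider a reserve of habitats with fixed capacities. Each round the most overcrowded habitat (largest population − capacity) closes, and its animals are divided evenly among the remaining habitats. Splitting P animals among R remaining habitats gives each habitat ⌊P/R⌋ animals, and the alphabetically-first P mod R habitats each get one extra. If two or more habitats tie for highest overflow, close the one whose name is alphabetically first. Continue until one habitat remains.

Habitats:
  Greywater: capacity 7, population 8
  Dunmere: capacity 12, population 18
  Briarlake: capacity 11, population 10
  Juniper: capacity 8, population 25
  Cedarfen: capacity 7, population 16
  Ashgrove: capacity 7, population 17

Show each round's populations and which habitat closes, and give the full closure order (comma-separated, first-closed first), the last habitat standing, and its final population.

Round 1: Ashgrove=17 Briarlake=10 Cedarfen=16 Dunmere=18 Greywater=8 Juniper=25 → close Juniper (overflow 17)
  25÷5 = 5 each, +1 to first 0
Round 2: Ashgrove=22 Briarlake=15 Cedarfen=21 Dunmere=23 Greywater=13 → close Ashgrove (overflow 15)
  22÷4 = 5 each, +1 to first 2
Round 3: Briarlake=21 Cedarfen=27 Dunmere=28 Greywater=18 → close Cedarfen (overflow 20)
  27÷3 = 9 each, +1 to first 0
Round 4: Briarlake=30 Dunmere=37 Greywater=27 → close Dunmere (overflow 25)
  37÷2 = 18 each, +1 to first 1
Round 5: Briarlake=49 Greywater=45 → close Briarlake (overflow 38)
  49÷1 = 49 each, +1 to first 0

Closure order: Juniper, Ashgrove, Cedarfen, Dunmere, Briarlake
Last habitat: Greywater with 94 animals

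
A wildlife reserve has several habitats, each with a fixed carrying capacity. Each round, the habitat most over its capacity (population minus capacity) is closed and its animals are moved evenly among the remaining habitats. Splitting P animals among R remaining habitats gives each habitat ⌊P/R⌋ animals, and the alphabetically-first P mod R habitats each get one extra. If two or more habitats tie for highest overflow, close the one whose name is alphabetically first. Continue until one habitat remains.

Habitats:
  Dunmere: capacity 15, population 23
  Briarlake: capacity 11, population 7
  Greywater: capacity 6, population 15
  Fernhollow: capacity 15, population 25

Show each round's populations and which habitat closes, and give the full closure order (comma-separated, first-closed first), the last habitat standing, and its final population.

Round 1: Briarlake=7 Dunmere=23 Fernhollow=25 Greywater=15 → close Fernhollow (overflow 10)
  25÷3 = 8 each, +1 to first 1
Round 2: Briarlake=16 Dunmere=31 Greywater=23 → close Greywater (overflow 17)
  23÷2 = 11 each, +1 to first 1
Round 3: Briarlake=28 Dunmere=42 → close Dunmere (overflow 27)
  42÷1 = 42 each, +1 to first 0

Closure order: Fernhollow, Greywater, Dunmere
Last habitat: Briarlake with 70 animals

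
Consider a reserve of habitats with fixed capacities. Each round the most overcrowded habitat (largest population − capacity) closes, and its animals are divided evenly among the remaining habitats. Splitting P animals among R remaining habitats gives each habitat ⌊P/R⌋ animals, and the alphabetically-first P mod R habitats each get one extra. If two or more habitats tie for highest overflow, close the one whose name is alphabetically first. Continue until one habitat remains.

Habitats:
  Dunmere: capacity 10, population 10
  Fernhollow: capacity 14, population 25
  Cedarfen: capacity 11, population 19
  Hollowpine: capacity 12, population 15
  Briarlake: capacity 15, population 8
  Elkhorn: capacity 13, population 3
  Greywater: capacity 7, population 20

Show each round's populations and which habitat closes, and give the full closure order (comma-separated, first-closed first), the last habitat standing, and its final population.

Closure order: Greywater, Fernhollow, Cedarfen, Hollowpine, Dunmere, Briarlake
Last habitat: Elkhorn with 100 animals

Round 1: Briarlake=8 Cedarfen=19 Dunmere=10 Elkhorn=3 Fernhollow=25 Greywater=20 Hollowpine=15 → close Greywater (overflow 13)
  20÷6 = 3 each, +1 to first 2
Round 2: Briarlake=12 Cedarfen=23 Dunmere=13 Elkhorn=6 Fernhollow=28 Hollowpine=18 → close Fernhollow (overflow 14)
  28÷5 = 5 each, +1 to first 3
Round 3: Briarlake=18 Cedarfen=29 Dunmere=19 Elkhorn=11 Hollowpine=23 → close Cedarfen (overflow 18)
  29÷4 = 7 each, +1 to first 1
Round 4: Briarlake=26 Dunmere=26 Elkhorn=18 Hollowpine=30 → close Hollowpine (overflow 18)
  30÷3 = 10 each, +1 to first 0
Round 5: Briarlake=36 Dunmere=36 Elkhorn=28 → close Dunmere (overflow 26)
  36÷2 = 18 each, +1 to first 0
Round 6: Briarlake=54 Elkhorn=46 → close Briarlake (overflow 39)
  54÷1 = 54 each, +1 to first 0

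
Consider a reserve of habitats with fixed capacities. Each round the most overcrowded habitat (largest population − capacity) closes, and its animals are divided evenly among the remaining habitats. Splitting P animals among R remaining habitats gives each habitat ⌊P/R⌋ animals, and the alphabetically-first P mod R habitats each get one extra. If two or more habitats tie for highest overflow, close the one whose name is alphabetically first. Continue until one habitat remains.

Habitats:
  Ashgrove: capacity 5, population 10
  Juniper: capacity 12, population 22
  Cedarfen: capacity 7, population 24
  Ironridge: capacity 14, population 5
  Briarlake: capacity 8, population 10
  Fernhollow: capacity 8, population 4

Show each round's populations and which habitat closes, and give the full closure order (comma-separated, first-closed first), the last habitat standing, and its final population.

Round 1: Ashgrove=10 Briarlake=10 Cedarfen=24 Fernhollow=4 Ironridge=5 Juniper=22 → close Cedarfen (overflow 17)
  24÷5 = 4 each, +1 to first 4
Round 2: Ashgrove=15 Briarlake=15 Fernhollow=9 Ironridge=10 Juniper=26 → close Juniper (overflow 14)
  26÷4 = 6 each, +1 to first 2
Round 3: Ashgrove=22 Briarlake=22 Fernhollow=15 Ironridge=16 → close Ashgrove (overflow 17)
  22÷3 = 7 each, +1 to first 1
Round 4: Briarlake=30 Fernhollow=22 Ironridge=23 → close Briarlake (overflow 22)
  30÷2 = 15 each, +1 to first 0
Round 5: Fernhollow=37 Ironridge=38 → close Fernhollow (overflow 29)
  37÷1 = 37 each, +1 to first 0

Closure order: Cedarfen, Juniper, Ashgrove, Briarlake, Fernhollow
Last habitat: Ironridge with 75 animals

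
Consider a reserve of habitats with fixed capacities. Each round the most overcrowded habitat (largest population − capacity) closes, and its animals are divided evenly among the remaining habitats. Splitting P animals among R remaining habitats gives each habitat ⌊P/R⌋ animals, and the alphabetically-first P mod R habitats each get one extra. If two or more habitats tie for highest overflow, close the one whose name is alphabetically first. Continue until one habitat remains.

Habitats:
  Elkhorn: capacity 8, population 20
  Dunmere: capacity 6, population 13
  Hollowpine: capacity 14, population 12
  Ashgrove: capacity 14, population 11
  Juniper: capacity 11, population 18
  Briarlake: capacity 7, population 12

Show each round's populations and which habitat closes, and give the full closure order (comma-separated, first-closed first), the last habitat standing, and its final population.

Round 1: Ashgrove=11 Briarlake=12 Dunmere=13 Elkhorn=20 Hollowpine=12 Juniper=18 → close Elkhorn (overflow 12)
  20÷5 = 4 each, +1 to first 0
Round 2: Ashgrove=15 Briarlake=16 Dunmere=17 Hollowpine=16 Juniper=22 → close Dunmere (overflow 11)
  17÷4 = 4 each, +1 to first 1
Round 3: Ashgrove=20 Briarlake=20 Hollowpine=20 Juniper=26 → close Juniper (overflow 15)
  26÷3 = 8 each, +1 to first 2
Round 4: Ashgrove=29 Briarlake=29 Hollowpine=28 → close Briarlake (overflow 22)
  29÷2 = 14 each, +1 to first 1
Round 5: Ashgrove=44 Hollowpine=42 → close Ashgrove (overflow 30)
  44÷1 = 44 each, +1 to first 0

Closure order: Elkhorn, Dunmere, Juniper, Briarlake, Ashgrove
Last habitat: Hollowpine with 86 animals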